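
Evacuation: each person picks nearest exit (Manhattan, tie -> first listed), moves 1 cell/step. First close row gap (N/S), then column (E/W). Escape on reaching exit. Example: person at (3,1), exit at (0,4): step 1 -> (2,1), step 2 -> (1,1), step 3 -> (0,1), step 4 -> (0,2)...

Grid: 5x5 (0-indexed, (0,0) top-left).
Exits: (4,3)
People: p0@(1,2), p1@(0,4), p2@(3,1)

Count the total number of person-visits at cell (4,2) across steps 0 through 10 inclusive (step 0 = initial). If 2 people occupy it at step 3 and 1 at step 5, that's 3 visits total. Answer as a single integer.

Answer: 2

Derivation:
Step 0: p0@(1,2) p1@(0,4) p2@(3,1) -> at (4,2): 0 [-], cum=0
Step 1: p0@(2,2) p1@(1,4) p2@(4,1) -> at (4,2): 0 [-], cum=0
Step 2: p0@(3,2) p1@(2,4) p2@(4,2) -> at (4,2): 1 [p2], cum=1
Step 3: p0@(4,2) p1@(3,4) p2@ESC -> at (4,2): 1 [p0], cum=2
Step 4: p0@ESC p1@(4,4) p2@ESC -> at (4,2): 0 [-], cum=2
Step 5: p0@ESC p1@ESC p2@ESC -> at (4,2): 0 [-], cum=2
Total visits = 2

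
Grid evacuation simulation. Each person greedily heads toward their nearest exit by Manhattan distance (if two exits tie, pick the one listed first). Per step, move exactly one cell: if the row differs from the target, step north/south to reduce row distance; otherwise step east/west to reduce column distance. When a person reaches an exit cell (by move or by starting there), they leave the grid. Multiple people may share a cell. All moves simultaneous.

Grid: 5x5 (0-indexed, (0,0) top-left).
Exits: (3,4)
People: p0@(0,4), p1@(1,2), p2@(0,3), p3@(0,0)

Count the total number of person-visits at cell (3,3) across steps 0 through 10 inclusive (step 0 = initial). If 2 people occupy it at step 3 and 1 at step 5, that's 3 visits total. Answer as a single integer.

Step 0: p0@(0,4) p1@(1,2) p2@(0,3) p3@(0,0) -> at (3,3): 0 [-], cum=0
Step 1: p0@(1,4) p1@(2,2) p2@(1,3) p3@(1,0) -> at (3,3): 0 [-], cum=0
Step 2: p0@(2,4) p1@(3,2) p2@(2,3) p3@(2,0) -> at (3,3): 0 [-], cum=0
Step 3: p0@ESC p1@(3,3) p2@(3,3) p3@(3,0) -> at (3,3): 2 [p1,p2], cum=2
Step 4: p0@ESC p1@ESC p2@ESC p3@(3,1) -> at (3,3): 0 [-], cum=2
Step 5: p0@ESC p1@ESC p2@ESC p3@(3,2) -> at (3,3): 0 [-], cum=2
Step 6: p0@ESC p1@ESC p2@ESC p3@(3,3) -> at (3,3): 1 [p3], cum=3
Step 7: p0@ESC p1@ESC p2@ESC p3@ESC -> at (3,3): 0 [-], cum=3
Total visits = 3

Answer: 3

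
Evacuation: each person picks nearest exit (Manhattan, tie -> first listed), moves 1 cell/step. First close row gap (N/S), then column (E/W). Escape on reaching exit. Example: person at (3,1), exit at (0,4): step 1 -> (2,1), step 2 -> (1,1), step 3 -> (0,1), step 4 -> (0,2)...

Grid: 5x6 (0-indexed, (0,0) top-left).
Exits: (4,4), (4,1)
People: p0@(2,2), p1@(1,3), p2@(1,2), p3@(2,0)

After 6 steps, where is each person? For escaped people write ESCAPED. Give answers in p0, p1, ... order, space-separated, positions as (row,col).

Step 1: p0:(2,2)->(3,2) | p1:(1,3)->(2,3) | p2:(1,2)->(2,2) | p3:(2,0)->(3,0)
Step 2: p0:(3,2)->(4,2) | p1:(2,3)->(3,3) | p2:(2,2)->(3,2) | p3:(3,0)->(4,0)
Step 3: p0:(4,2)->(4,1)->EXIT | p1:(3,3)->(4,3) | p2:(3,2)->(4,2) | p3:(4,0)->(4,1)->EXIT
Step 4: p0:escaped | p1:(4,3)->(4,4)->EXIT | p2:(4,2)->(4,1)->EXIT | p3:escaped

ESCAPED ESCAPED ESCAPED ESCAPED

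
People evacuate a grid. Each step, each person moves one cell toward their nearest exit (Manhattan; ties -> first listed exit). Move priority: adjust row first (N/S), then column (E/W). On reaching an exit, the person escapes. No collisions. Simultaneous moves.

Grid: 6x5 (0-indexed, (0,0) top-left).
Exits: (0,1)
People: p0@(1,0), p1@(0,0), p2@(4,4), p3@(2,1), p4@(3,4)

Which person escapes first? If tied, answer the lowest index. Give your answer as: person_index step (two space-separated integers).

Step 1: p0:(1,0)->(0,0) | p1:(0,0)->(0,1)->EXIT | p2:(4,4)->(3,4) | p3:(2,1)->(1,1) | p4:(3,4)->(2,4)
Step 2: p0:(0,0)->(0,1)->EXIT | p1:escaped | p2:(3,4)->(2,4) | p3:(1,1)->(0,1)->EXIT | p4:(2,4)->(1,4)
Step 3: p0:escaped | p1:escaped | p2:(2,4)->(1,4) | p3:escaped | p4:(1,4)->(0,4)
Step 4: p0:escaped | p1:escaped | p2:(1,4)->(0,4) | p3:escaped | p4:(0,4)->(0,3)
Step 5: p0:escaped | p1:escaped | p2:(0,4)->(0,3) | p3:escaped | p4:(0,3)->(0,2)
Step 6: p0:escaped | p1:escaped | p2:(0,3)->(0,2) | p3:escaped | p4:(0,2)->(0,1)->EXIT
Step 7: p0:escaped | p1:escaped | p2:(0,2)->(0,1)->EXIT | p3:escaped | p4:escaped
Exit steps: [2, 1, 7, 2, 6]
First to escape: p1 at step 1

Answer: 1 1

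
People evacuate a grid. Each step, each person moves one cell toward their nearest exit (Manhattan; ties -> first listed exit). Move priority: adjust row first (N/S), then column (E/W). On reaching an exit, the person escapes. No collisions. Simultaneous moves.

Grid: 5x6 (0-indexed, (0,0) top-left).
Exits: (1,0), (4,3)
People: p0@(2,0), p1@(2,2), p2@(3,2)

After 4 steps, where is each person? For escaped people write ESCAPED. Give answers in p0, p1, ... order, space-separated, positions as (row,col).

Step 1: p0:(2,0)->(1,0)->EXIT | p1:(2,2)->(1,2) | p2:(3,2)->(4,2)
Step 2: p0:escaped | p1:(1,2)->(1,1) | p2:(4,2)->(4,3)->EXIT
Step 3: p0:escaped | p1:(1,1)->(1,0)->EXIT | p2:escaped

ESCAPED ESCAPED ESCAPED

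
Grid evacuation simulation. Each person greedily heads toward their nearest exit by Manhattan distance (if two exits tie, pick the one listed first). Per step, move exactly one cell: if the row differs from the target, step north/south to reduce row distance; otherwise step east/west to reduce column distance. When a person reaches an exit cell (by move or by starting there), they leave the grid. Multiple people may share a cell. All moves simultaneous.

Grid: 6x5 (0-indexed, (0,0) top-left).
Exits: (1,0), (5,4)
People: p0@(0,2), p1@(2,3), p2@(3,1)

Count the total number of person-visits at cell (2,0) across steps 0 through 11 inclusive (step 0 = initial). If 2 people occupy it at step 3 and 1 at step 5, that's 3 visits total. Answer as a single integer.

Step 0: p0@(0,2) p1@(2,3) p2@(3,1) -> at (2,0): 0 [-], cum=0
Step 1: p0@(1,2) p1@(1,3) p2@(2,1) -> at (2,0): 0 [-], cum=0
Step 2: p0@(1,1) p1@(1,2) p2@(1,1) -> at (2,0): 0 [-], cum=0
Step 3: p0@ESC p1@(1,1) p2@ESC -> at (2,0): 0 [-], cum=0
Step 4: p0@ESC p1@ESC p2@ESC -> at (2,0): 0 [-], cum=0
Total visits = 0

Answer: 0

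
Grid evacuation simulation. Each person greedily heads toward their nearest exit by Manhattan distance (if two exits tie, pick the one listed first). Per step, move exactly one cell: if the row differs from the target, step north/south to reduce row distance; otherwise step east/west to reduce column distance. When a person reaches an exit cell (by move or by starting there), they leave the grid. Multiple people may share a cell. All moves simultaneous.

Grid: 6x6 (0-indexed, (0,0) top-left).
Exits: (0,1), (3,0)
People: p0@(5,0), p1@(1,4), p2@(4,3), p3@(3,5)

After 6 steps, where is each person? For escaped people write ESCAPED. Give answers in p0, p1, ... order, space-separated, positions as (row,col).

Step 1: p0:(5,0)->(4,0) | p1:(1,4)->(0,4) | p2:(4,3)->(3,3) | p3:(3,5)->(3,4)
Step 2: p0:(4,0)->(3,0)->EXIT | p1:(0,4)->(0,3) | p2:(3,3)->(3,2) | p3:(3,4)->(3,3)
Step 3: p0:escaped | p1:(0,3)->(0,2) | p2:(3,2)->(3,1) | p3:(3,3)->(3,2)
Step 4: p0:escaped | p1:(0,2)->(0,1)->EXIT | p2:(3,1)->(3,0)->EXIT | p3:(3,2)->(3,1)
Step 5: p0:escaped | p1:escaped | p2:escaped | p3:(3,1)->(3,0)->EXIT

ESCAPED ESCAPED ESCAPED ESCAPED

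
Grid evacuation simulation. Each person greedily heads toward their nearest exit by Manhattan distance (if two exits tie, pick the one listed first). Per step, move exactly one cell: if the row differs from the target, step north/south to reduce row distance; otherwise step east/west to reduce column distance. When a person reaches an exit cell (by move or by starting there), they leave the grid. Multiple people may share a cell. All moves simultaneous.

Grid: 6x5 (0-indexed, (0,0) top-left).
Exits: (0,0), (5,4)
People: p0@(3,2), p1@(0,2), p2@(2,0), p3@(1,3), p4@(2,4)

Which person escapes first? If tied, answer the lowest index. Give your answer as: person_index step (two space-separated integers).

Answer: 1 2

Derivation:
Step 1: p0:(3,2)->(4,2) | p1:(0,2)->(0,1) | p2:(2,0)->(1,0) | p3:(1,3)->(0,3) | p4:(2,4)->(3,4)
Step 2: p0:(4,2)->(5,2) | p1:(0,1)->(0,0)->EXIT | p2:(1,0)->(0,0)->EXIT | p3:(0,3)->(0,2) | p4:(3,4)->(4,4)
Step 3: p0:(5,2)->(5,3) | p1:escaped | p2:escaped | p3:(0,2)->(0,1) | p4:(4,4)->(5,4)->EXIT
Step 4: p0:(5,3)->(5,4)->EXIT | p1:escaped | p2:escaped | p3:(0,1)->(0,0)->EXIT | p4:escaped
Exit steps: [4, 2, 2, 4, 3]
First to escape: p1 at step 2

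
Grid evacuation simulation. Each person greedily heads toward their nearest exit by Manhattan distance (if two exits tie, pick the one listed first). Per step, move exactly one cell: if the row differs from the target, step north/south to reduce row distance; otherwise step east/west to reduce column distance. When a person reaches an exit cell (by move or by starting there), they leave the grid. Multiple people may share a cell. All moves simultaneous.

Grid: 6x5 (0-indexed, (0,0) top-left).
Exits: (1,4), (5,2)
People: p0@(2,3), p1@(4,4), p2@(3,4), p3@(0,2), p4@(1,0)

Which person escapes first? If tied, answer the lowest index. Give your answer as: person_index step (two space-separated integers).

Step 1: p0:(2,3)->(1,3) | p1:(4,4)->(3,4) | p2:(3,4)->(2,4) | p3:(0,2)->(1,2) | p4:(1,0)->(1,1)
Step 2: p0:(1,3)->(1,4)->EXIT | p1:(3,4)->(2,4) | p2:(2,4)->(1,4)->EXIT | p3:(1,2)->(1,3) | p4:(1,1)->(1,2)
Step 3: p0:escaped | p1:(2,4)->(1,4)->EXIT | p2:escaped | p3:(1,3)->(1,4)->EXIT | p4:(1,2)->(1,3)
Step 4: p0:escaped | p1:escaped | p2:escaped | p3:escaped | p4:(1,3)->(1,4)->EXIT
Exit steps: [2, 3, 2, 3, 4]
First to escape: p0 at step 2

Answer: 0 2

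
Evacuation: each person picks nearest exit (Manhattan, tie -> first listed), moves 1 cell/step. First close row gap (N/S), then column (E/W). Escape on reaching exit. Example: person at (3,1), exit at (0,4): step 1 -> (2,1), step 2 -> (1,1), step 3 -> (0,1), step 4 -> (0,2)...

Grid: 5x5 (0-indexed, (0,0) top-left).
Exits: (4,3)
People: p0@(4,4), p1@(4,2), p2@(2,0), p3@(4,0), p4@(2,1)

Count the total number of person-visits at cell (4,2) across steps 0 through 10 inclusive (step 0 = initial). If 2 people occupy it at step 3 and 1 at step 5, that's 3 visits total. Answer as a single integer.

Step 0: p0@(4,4) p1@(4,2) p2@(2,0) p3@(4,0) p4@(2,1) -> at (4,2): 1 [p1], cum=1
Step 1: p0@ESC p1@ESC p2@(3,0) p3@(4,1) p4@(3,1) -> at (4,2): 0 [-], cum=1
Step 2: p0@ESC p1@ESC p2@(4,0) p3@(4,2) p4@(4,1) -> at (4,2): 1 [p3], cum=2
Step 3: p0@ESC p1@ESC p2@(4,1) p3@ESC p4@(4,2) -> at (4,2): 1 [p4], cum=3
Step 4: p0@ESC p1@ESC p2@(4,2) p3@ESC p4@ESC -> at (4,2): 1 [p2], cum=4
Step 5: p0@ESC p1@ESC p2@ESC p3@ESC p4@ESC -> at (4,2): 0 [-], cum=4
Total visits = 4

Answer: 4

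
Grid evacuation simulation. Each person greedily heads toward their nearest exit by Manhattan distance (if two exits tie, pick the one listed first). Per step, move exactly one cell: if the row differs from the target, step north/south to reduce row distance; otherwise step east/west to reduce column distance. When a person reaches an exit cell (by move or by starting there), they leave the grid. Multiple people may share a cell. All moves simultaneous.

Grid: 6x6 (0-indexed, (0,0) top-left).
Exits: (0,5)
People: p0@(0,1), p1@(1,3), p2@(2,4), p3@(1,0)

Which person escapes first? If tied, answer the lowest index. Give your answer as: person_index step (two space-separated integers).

Step 1: p0:(0,1)->(0,2) | p1:(1,3)->(0,3) | p2:(2,4)->(1,4) | p3:(1,0)->(0,0)
Step 2: p0:(0,2)->(0,3) | p1:(0,3)->(0,4) | p2:(1,4)->(0,4) | p3:(0,0)->(0,1)
Step 3: p0:(0,3)->(0,4) | p1:(0,4)->(0,5)->EXIT | p2:(0,4)->(0,5)->EXIT | p3:(0,1)->(0,2)
Step 4: p0:(0,4)->(0,5)->EXIT | p1:escaped | p2:escaped | p3:(0,2)->(0,3)
Step 5: p0:escaped | p1:escaped | p2:escaped | p3:(0,3)->(0,4)
Step 6: p0:escaped | p1:escaped | p2:escaped | p3:(0,4)->(0,5)->EXIT
Exit steps: [4, 3, 3, 6]
First to escape: p1 at step 3

Answer: 1 3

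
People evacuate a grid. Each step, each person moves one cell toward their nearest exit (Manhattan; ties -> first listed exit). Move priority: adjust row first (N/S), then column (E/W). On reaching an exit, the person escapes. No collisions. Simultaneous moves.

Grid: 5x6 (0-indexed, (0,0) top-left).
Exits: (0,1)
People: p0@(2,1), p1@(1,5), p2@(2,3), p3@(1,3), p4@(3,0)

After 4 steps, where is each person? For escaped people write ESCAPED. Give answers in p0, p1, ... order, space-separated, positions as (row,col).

Step 1: p0:(2,1)->(1,1) | p1:(1,5)->(0,5) | p2:(2,3)->(1,3) | p3:(1,3)->(0,3) | p4:(3,0)->(2,0)
Step 2: p0:(1,1)->(0,1)->EXIT | p1:(0,5)->(0,4) | p2:(1,3)->(0,3) | p3:(0,3)->(0,2) | p4:(2,0)->(1,0)
Step 3: p0:escaped | p1:(0,4)->(0,3) | p2:(0,3)->(0,2) | p3:(0,2)->(0,1)->EXIT | p4:(1,0)->(0,0)
Step 4: p0:escaped | p1:(0,3)->(0,2) | p2:(0,2)->(0,1)->EXIT | p3:escaped | p4:(0,0)->(0,1)->EXIT

ESCAPED (0,2) ESCAPED ESCAPED ESCAPED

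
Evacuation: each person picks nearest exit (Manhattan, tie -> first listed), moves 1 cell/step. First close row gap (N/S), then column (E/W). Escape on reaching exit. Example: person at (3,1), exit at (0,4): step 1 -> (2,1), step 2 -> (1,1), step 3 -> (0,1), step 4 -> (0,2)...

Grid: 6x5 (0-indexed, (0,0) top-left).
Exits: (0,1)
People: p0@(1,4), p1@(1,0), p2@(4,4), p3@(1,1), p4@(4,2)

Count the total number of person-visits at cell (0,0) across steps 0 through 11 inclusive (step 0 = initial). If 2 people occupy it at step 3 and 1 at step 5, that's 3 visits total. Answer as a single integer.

Answer: 1

Derivation:
Step 0: p0@(1,4) p1@(1,0) p2@(4,4) p3@(1,1) p4@(4,2) -> at (0,0): 0 [-], cum=0
Step 1: p0@(0,4) p1@(0,0) p2@(3,4) p3@ESC p4@(3,2) -> at (0,0): 1 [p1], cum=1
Step 2: p0@(0,3) p1@ESC p2@(2,4) p3@ESC p4@(2,2) -> at (0,0): 0 [-], cum=1
Step 3: p0@(0,2) p1@ESC p2@(1,4) p3@ESC p4@(1,2) -> at (0,0): 0 [-], cum=1
Step 4: p0@ESC p1@ESC p2@(0,4) p3@ESC p4@(0,2) -> at (0,0): 0 [-], cum=1
Step 5: p0@ESC p1@ESC p2@(0,3) p3@ESC p4@ESC -> at (0,0): 0 [-], cum=1
Step 6: p0@ESC p1@ESC p2@(0,2) p3@ESC p4@ESC -> at (0,0): 0 [-], cum=1
Step 7: p0@ESC p1@ESC p2@ESC p3@ESC p4@ESC -> at (0,0): 0 [-], cum=1
Total visits = 1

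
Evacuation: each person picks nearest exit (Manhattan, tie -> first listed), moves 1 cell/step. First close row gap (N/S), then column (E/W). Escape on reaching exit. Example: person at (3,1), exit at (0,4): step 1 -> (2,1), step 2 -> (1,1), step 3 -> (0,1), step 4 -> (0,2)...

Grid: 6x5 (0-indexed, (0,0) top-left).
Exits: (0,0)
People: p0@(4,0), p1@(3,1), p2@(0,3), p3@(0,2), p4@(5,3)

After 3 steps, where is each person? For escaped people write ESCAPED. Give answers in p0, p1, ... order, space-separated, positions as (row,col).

Step 1: p0:(4,0)->(3,0) | p1:(3,1)->(2,1) | p2:(0,3)->(0,2) | p3:(0,2)->(0,1) | p4:(5,3)->(4,3)
Step 2: p0:(3,0)->(2,0) | p1:(2,1)->(1,1) | p2:(0,2)->(0,1) | p3:(0,1)->(0,0)->EXIT | p4:(4,3)->(3,3)
Step 3: p0:(2,0)->(1,0) | p1:(1,1)->(0,1) | p2:(0,1)->(0,0)->EXIT | p3:escaped | p4:(3,3)->(2,3)

(1,0) (0,1) ESCAPED ESCAPED (2,3)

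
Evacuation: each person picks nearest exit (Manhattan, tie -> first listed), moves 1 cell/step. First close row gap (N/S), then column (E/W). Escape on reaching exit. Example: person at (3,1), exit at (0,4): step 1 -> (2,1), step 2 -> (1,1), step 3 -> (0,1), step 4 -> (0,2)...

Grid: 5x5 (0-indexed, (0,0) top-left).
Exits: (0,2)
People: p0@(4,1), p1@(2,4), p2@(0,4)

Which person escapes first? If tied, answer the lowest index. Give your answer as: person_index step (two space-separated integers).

Step 1: p0:(4,1)->(3,1) | p1:(2,4)->(1,4) | p2:(0,4)->(0,3)
Step 2: p0:(3,1)->(2,1) | p1:(1,4)->(0,4) | p2:(0,3)->(0,2)->EXIT
Step 3: p0:(2,1)->(1,1) | p1:(0,4)->(0,3) | p2:escaped
Step 4: p0:(1,1)->(0,1) | p1:(0,3)->(0,2)->EXIT | p2:escaped
Step 5: p0:(0,1)->(0,2)->EXIT | p1:escaped | p2:escaped
Exit steps: [5, 4, 2]
First to escape: p2 at step 2

Answer: 2 2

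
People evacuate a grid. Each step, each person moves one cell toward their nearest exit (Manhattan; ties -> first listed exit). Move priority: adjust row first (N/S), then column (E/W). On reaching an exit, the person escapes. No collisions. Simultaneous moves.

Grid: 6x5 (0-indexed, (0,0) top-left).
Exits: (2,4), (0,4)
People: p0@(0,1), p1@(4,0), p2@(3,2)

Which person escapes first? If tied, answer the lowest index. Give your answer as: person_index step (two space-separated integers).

Answer: 0 3

Derivation:
Step 1: p0:(0,1)->(0,2) | p1:(4,0)->(3,0) | p2:(3,2)->(2,2)
Step 2: p0:(0,2)->(0,3) | p1:(3,0)->(2,0) | p2:(2,2)->(2,3)
Step 3: p0:(0,3)->(0,4)->EXIT | p1:(2,0)->(2,1) | p2:(2,3)->(2,4)->EXIT
Step 4: p0:escaped | p1:(2,1)->(2,2) | p2:escaped
Step 5: p0:escaped | p1:(2,2)->(2,3) | p2:escaped
Step 6: p0:escaped | p1:(2,3)->(2,4)->EXIT | p2:escaped
Exit steps: [3, 6, 3]
First to escape: p0 at step 3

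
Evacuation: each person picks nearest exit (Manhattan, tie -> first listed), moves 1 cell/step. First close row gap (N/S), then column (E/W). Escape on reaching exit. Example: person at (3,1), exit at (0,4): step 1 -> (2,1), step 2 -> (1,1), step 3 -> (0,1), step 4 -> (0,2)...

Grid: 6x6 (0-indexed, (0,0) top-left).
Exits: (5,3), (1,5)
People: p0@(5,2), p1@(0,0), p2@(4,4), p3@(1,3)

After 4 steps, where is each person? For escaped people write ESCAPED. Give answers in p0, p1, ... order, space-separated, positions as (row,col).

Step 1: p0:(5,2)->(5,3)->EXIT | p1:(0,0)->(1,0) | p2:(4,4)->(5,4) | p3:(1,3)->(1,4)
Step 2: p0:escaped | p1:(1,0)->(1,1) | p2:(5,4)->(5,3)->EXIT | p3:(1,4)->(1,5)->EXIT
Step 3: p0:escaped | p1:(1,1)->(1,2) | p2:escaped | p3:escaped
Step 4: p0:escaped | p1:(1,2)->(1,3) | p2:escaped | p3:escaped

ESCAPED (1,3) ESCAPED ESCAPED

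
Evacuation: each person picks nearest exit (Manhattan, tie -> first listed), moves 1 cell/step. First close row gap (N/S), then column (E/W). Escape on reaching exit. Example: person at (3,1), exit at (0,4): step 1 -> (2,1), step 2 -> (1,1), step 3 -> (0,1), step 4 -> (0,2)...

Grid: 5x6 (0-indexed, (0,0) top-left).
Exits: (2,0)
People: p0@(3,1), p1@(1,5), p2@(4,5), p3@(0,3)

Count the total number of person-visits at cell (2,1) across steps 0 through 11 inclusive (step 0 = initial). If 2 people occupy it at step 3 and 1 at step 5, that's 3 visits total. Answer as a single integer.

Answer: 4

Derivation:
Step 0: p0@(3,1) p1@(1,5) p2@(4,5) p3@(0,3) -> at (2,1): 0 [-], cum=0
Step 1: p0@(2,1) p1@(2,5) p2@(3,5) p3@(1,3) -> at (2,1): 1 [p0], cum=1
Step 2: p0@ESC p1@(2,4) p2@(2,5) p3@(2,3) -> at (2,1): 0 [-], cum=1
Step 3: p0@ESC p1@(2,3) p2@(2,4) p3@(2,2) -> at (2,1): 0 [-], cum=1
Step 4: p0@ESC p1@(2,2) p2@(2,3) p3@(2,1) -> at (2,1): 1 [p3], cum=2
Step 5: p0@ESC p1@(2,1) p2@(2,2) p3@ESC -> at (2,1): 1 [p1], cum=3
Step 6: p0@ESC p1@ESC p2@(2,1) p3@ESC -> at (2,1): 1 [p2], cum=4
Step 7: p0@ESC p1@ESC p2@ESC p3@ESC -> at (2,1): 0 [-], cum=4
Total visits = 4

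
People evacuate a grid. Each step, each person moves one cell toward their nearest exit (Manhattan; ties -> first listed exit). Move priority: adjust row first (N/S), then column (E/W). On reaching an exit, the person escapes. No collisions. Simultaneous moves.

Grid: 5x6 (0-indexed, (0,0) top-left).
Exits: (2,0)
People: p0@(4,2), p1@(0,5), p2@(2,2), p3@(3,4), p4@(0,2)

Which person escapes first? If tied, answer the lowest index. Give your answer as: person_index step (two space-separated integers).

Answer: 2 2

Derivation:
Step 1: p0:(4,2)->(3,2) | p1:(0,5)->(1,5) | p2:(2,2)->(2,1) | p3:(3,4)->(2,4) | p4:(0,2)->(1,2)
Step 2: p0:(3,2)->(2,2) | p1:(1,5)->(2,5) | p2:(2,1)->(2,0)->EXIT | p3:(2,4)->(2,3) | p4:(1,2)->(2,2)
Step 3: p0:(2,2)->(2,1) | p1:(2,5)->(2,4) | p2:escaped | p3:(2,3)->(2,2) | p4:(2,2)->(2,1)
Step 4: p0:(2,1)->(2,0)->EXIT | p1:(2,4)->(2,3) | p2:escaped | p3:(2,2)->(2,1) | p4:(2,1)->(2,0)->EXIT
Step 5: p0:escaped | p1:(2,3)->(2,2) | p2:escaped | p3:(2,1)->(2,0)->EXIT | p4:escaped
Step 6: p0:escaped | p1:(2,2)->(2,1) | p2:escaped | p3:escaped | p4:escaped
Step 7: p0:escaped | p1:(2,1)->(2,0)->EXIT | p2:escaped | p3:escaped | p4:escaped
Exit steps: [4, 7, 2, 5, 4]
First to escape: p2 at step 2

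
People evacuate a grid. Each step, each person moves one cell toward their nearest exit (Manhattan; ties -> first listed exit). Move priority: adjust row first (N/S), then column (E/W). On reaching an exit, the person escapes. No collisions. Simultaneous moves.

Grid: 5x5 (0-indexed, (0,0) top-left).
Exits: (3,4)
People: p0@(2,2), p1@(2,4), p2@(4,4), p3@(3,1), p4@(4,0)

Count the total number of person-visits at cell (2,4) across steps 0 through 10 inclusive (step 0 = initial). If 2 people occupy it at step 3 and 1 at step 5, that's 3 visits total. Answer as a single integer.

Step 0: p0@(2,2) p1@(2,4) p2@(4,4) p3@(3,1) p4@(4,0) -> at (2,4): 1 [p1], cum=1
Step 1: p0@(3,2) p1@ESC p2@ESC p3@(3,2) p4@(3,0) -> at (2,4): 0 [-], cum=1
Step 2: p0@(3,3) p1@ESC p2@ESC p3@(3,3) p4@(3,1) -> at (2,4): 0 [-], cum=1
Step 3: p0@ESC p1@ESC p2@ESC p3@ESC p4@(3,2) -> at (2,4): 0 [-], cum=1
Step 4: p0@ESC p1@ESC p2@ESC p3@ESC p4@(3,3) -> at (2,4): 0 [-], cum=1
Step 5: p0@ESC p1@ESC p2@ESC p3@ESC p4@ESC -> at (2,4): 0 [-], cum=1
Total visits = 1

Answer: 1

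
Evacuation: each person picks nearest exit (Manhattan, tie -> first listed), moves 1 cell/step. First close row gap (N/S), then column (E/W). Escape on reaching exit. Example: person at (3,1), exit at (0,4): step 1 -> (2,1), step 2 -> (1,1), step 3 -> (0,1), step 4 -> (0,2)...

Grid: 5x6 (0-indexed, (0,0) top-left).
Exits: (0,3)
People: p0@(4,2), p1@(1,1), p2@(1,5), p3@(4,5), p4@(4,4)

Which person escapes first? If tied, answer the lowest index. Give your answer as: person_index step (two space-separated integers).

Step 1: p0:(4,2)->(3,2) | p1:(1,1)->(0,1) | p2:(1,5)->(0,5) | p3:(4,5)->(3,5) | p4:(4,4)->(3,4)
Step 2: p0:(3,2)->(2,2) | p1:(0,1)->(0,2) | p2:(0,5)->(0,4) | p3:(3,5)->(2,5) | p4:(3,4)->(2,4)
Step 3: p0:(2,2)->(1,2) | p1:(0,2)->(0,3)->EXIT | p2:(0,4)->(0,3)->EXIT | p3:(2,5)->(1,5) | p4:(2,4)->(1,4)
Step 4: p0:(1,2)->(0,2) | p1:escaped | p2:escaped | p3:(1,5)->(0,5) | p4:(1,4)->(0,4)
Step 5: p0:(0,2)->(0,3)->EXIT | p1:escaped | p2:escaped | p3:(0,5)->(0,4) | p4:(0,4)->(0,3)->EXIT
Step 6: p0:escaped | p1:escaped | p2:escaped | p3:(0,4)->(0,3)->EXIT | p4:escaped
Exit steps: [5, 3, 3, 6, 5]
First to escape: p1 at step 3

Answer: 1 3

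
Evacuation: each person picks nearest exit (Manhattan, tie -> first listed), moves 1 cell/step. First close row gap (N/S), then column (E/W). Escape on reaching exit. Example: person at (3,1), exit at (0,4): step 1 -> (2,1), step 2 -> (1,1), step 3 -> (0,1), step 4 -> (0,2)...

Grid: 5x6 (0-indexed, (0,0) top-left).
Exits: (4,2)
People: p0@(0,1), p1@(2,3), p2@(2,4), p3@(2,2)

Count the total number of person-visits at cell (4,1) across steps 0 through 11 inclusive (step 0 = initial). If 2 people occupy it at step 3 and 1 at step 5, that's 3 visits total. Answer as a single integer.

Answer: 1

Derivation:
Step 0: p0@(0,1) p1@(2,3) p2@(2,4) p3@(2,2) -> at (4,1): 0 [-], cum=0
Step 1: p0@(1,1) p1@(3,3) p2@(3,4) p3@(3,2) -> at (4,1): 0 [-], cum=0
Step 2: p0@(2,1) p1@(4,3) p2@(4,4) p3@ESC -> at (4,1): 0 [-], cum=0
Step 3: p0@(3,1) p1@ESC p2@(4,3) p3@ESC -> at (4,1): 0 [-], cum=0
Step 4: p0@(4,1) p1@ESC p2@ESC p3@ESC -> at (4,1): 1 [p0], cum=1
Step 5: p0@ESC p1@ESC p2@ESC p3@ESC -> at (4,1): 0 [-], cum=1
Total visits = 1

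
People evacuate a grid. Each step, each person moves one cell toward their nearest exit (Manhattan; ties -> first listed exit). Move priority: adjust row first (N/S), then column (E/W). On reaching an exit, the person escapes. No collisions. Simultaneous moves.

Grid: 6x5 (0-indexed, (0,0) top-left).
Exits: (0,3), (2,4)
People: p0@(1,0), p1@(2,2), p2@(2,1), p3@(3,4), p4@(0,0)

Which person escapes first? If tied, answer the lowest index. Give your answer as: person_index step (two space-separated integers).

Answer: 3 1

Derivation:
Step 1: p0:(1,0)->(0,0) | p1:(2,2)->(2,3) | p2:(2,1)->(2,2) | p3:(3,4)->(2,4)->EXIT | p4:(0,0)->(0,1)
Step 2: p0:(0,0)->(0,1) | p1:(2,3)->(2,4)->EXIT | p2:(2,2)->(2,3) | p3:escaped | p4:(0,1)->(0,2)
Step 3: p0:(0,1)->(0,2) | p1:escaped | p2:(2,3)->(2,4)->EXIT | p3:escaped | p4:(0,2)->(0,3)->EXIT
Step 4: p0:(0,2)->(0,3)->EXIT | p1:escaped | p2:escaped | p3:escaped | p4:escaped
Exit steps: [4, 2, 3, 1, 3]
First to escape: p3 at step 1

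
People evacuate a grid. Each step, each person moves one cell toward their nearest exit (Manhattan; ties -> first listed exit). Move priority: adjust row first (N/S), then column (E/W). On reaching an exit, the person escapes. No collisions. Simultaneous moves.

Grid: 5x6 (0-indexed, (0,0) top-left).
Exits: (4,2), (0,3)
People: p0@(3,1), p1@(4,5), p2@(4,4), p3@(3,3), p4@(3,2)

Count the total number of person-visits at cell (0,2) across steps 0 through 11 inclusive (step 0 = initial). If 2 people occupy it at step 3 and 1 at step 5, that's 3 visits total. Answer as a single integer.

Answer: 0

Derivation:
Step 0: p0@(3,1) p1@(4,5) p2@(4,4) p3@(3,3) p4@(3,2) -> at (0,2): 0 [-], cum=0
Step 1: p0@(4,1) p1@(4,4) p2@(4,3) p3@(4,3) p4@ESC -> at (0,2): 0 [-], cum=0
Step 2: p0@ESC p1@(4,3) p2@ESC p3@ESC p4@ESC -> at (0,2): 0 [-], cum=0
Step 3: p0@ESC p1@ESC p2@ESC p3@ESC p4@ESC -> at (0,2): 0 [-], cum=0
Total visits = 0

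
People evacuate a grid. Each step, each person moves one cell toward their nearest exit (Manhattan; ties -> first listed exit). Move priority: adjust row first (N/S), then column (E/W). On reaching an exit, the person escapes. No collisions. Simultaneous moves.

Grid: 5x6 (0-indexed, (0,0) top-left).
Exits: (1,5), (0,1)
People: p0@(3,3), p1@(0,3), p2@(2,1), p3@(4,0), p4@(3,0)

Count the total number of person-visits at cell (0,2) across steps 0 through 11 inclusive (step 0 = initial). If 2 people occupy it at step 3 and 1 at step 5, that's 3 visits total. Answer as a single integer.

Step 0: p0@(3,3) p1@(0,3) p2@(2,1) p3@(4,0) p4@(3,0) -> at (0,2): 0 [-], cum=0
Step 1: p0@(2,3) p1@(0,2) p2@(1,1) p3@(3,0) p4@(2,0) -> at (0,2): 1 [p1], cum=1
Step 2: p0@(1,3) p1@ESC p2@ESC p3@(2,0) p4@(1,0) -> at (0,2): 0 [-], cum=1
Step 3: p0@(1,4) p1@ESC p2@ESC p3@(1,0) p4@(0,0) -> at (0,2): 0 [-], cum=1
Step 4: p0@ESC p1@ESC p2@ESC p3@(0,0) p4@ESC -> at (0,2): 0 [-], cum=1
Step 5: p0@ESC p1@ESC p2@ESC p3@ESC p4@ESC -> at (0,2): 0 [-], cum=1
Total visits = 1

Answer: 1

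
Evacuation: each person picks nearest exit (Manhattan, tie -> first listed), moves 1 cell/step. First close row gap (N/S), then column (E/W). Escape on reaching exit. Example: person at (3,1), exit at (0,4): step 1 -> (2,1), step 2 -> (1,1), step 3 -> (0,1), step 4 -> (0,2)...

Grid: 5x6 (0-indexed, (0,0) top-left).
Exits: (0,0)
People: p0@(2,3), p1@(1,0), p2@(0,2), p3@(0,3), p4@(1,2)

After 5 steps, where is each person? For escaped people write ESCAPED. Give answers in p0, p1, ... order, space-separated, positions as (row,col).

Step 1: p0:(2,3)->(1,3) | p1:(1,0)->(0,0)->EXIT | p2:(0,2)->(0,1) | p3:(0,3)->(0,2) | p4:(1,2)->(0,2)
Step 2: p0:(1,3)->(0,3) | p1:escaped | p2:(0,1)->(0,0)->EXIT | p3:(0,2)->(0,1) | p4:(0,2)->(0,1)
Step 3: p0:(0,3)->(0,2) | p1:escaped | p2:escaped | p3:(0,1)->(0,0)->EXIT | p4:(0,1)->(0,0)->EXIT
Step 4: p0:(0,2)->(0,1) | p1:escaped | p2:escaped | p3:escaped | p4:escaped
Step 5: p0:(0,1)->(0,0)->EXIT | p1:escaped | p2:escaped | p3:escaped | p4:escaped

ESCAPED ESCAPED ESCAPED ESCAPED ESCAPED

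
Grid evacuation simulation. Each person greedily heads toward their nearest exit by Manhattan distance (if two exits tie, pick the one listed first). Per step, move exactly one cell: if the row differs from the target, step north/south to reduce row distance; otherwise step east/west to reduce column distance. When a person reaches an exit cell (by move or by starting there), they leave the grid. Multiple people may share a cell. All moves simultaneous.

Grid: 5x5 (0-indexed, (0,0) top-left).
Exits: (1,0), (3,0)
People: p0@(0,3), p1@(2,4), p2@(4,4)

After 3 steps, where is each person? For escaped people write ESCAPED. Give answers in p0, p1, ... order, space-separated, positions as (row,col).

Step 1: p0:(0,3)->(1,3) | p1:(2,4)->(1,4) | p2:(4,4)->(3,4)
Step 2: p0:(1,3)->(1,2) | p1:(1,4)->(1,3) | p2:(3,4)->(3,3)
Step 3: p0:(1,2)->(1,1) | p1:(1,3)->(1,2) | p2:(3,3)->(3,2)

(1,1) (1,2) (3,2)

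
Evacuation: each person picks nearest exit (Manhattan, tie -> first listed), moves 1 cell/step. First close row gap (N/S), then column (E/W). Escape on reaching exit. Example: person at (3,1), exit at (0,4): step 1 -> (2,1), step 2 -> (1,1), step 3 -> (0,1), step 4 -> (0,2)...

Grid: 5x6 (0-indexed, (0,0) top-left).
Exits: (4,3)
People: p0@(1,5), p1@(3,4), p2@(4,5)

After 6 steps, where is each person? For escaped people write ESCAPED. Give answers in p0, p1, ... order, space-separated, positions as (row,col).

Step 1: p0:(1,5)->(2,5) | p1:(3,4)->(4,4) | p2:(4,5)->(4,4)
Step 2: p0:(2,5)->(3,5) | p1:(4,4)->(4,3)->EXIT | p2:(4,4)->(4,3)->EXIT
Step 3: p0:(3,5)->(4,5) | p1:escaped | p2:escaped
Step 4: p0:(4,5)->(4,4) | p1:escaped | p2:escaped
Step 5: p0:(4,4)->(4,3)->EXIT | p1:escaped | p2:escaped

ESCAPED ESCAPED ESCAPED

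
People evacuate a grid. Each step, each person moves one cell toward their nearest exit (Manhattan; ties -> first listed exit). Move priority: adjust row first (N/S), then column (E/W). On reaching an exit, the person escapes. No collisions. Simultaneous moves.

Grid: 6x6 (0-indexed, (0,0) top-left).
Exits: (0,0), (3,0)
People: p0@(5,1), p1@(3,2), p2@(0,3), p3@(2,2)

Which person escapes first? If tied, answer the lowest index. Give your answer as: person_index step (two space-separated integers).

Step 1: p0:(5,1)->(4,1) | p1:(3,2)->(3,1) | p2:(0,3)->(0,2) | p3:(2,2)->(3,2)
Step 2: p0:(4,1)->(3,1) | p1:(3,1)->(3,0)->EXIT | p2:(0,2)->(0,1) | p3:(3,2)->(3,1)
Step 3: p0:(3,1)->(3,0)->EXIT | p1:escaped | p2:(0,1)->(0,0)->EXIT | p3:(3,1)->(3,0)->EXIT
Exit steps: [3, 2, 3, 3]
First to escape: p1 at step 2

Answer: 1 2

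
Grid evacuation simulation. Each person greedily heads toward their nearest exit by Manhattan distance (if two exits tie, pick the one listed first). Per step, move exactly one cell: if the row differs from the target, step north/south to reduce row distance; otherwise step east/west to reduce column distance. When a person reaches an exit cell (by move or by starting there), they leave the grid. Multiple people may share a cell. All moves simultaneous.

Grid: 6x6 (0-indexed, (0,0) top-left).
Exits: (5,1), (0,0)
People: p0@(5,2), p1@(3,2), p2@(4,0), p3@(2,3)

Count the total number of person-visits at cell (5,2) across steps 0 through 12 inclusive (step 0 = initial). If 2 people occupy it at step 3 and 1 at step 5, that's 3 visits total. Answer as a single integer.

Step 0: p0@(5,2) p1@(3,2) p2@(4,0) p3@(2,3) -> at (5,2): 1 [p0], cum=1
Step 1: p0@ESC p1@(4,2) p2@(5,0) p3@(3,3) -> at (5,2): 0 [-], cum=1
Step 2: p0@ESC p1@(5,2) p2@ESC p3@(4,3) -> at (5,2): 1 [p1], cum=2
Step 3: p0@ESC p1@ESC p2@ESC p3@(5,3) -> at (5,2): 0 [-], cum=2
Step 4: p0@ESC p1@ESC p2@ESC p3@(5,2) -> at (5,2): 1 [p3], cum=3
Step 5: p0@ESC p1@ESC p2@ESC p3@ESC -> at (5,2): 0 [-], cum=3
Total visits = 3

Answer: 3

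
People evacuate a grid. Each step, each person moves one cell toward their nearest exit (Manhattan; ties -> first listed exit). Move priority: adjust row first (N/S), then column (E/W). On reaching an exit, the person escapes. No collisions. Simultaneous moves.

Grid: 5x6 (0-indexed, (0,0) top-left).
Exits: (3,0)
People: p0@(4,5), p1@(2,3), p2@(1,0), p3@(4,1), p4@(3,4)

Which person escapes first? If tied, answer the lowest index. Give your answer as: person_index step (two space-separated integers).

Answer: 2 2

Derivation:
Step 1: p0:(4,5)->(3,5) | p1:(2,3)->(3,3) | p2:(1,0)->(2,0) | p3:(4,1)->(3,1) | p4:(3,4)->(3,3)
Step 2: p0:(3,5)->(3,4) | p1:(3,3)->(3,2) | p2:(2,0)->(3,0)->EXIT | p3:(3,1)->(3,0)->EXIT | p4:(3,3)->(3,2)
Step 3: p0:(3,4)->(3,3) | p1:(3,2)->(3,1) | p2:escaped | p3:escaped | p4:(3,2)->(3,1)
Step 4: p0:(3,3)->(3,2) | p1:(3,1)->(3,0)->EXIT | p2:escaped | p3:escaped | p4:(3,1)->(3,0)->EXIT
Step 5: p0:(3,2)->(3,1) | p1:escaped | p2:escaped | p3:escaped | p4:escaped
Step 6: p0:(3,1)->(3,0)->EXIT | p1:escaped | p2:escaped | p3:escaped | p4:escaped
Exit steps: [6, 4, 2, 2, 4]
First to escape: p2 at step 2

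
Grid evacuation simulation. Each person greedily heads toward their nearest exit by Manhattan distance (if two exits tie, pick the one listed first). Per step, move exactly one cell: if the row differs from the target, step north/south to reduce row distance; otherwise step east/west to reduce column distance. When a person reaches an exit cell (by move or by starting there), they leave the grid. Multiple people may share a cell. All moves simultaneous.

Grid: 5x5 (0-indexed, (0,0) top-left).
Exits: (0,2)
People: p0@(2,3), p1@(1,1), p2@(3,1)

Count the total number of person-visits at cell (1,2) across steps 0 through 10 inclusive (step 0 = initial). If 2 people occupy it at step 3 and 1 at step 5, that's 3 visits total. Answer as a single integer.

Step 0: p0@(2,3) p1@(1,1) p2@(3,1) -> at (1,2): 0 [-], cum=0
Step 1: p0@(1,3) p1@(0,1) p2@(2,1) -> at (1,2): 0 [-], cum=0
Step 2: p0@(0,3) p1@ESC p2@(1,1) -> at (1,2): 0 [-], cum=0
Step 3: p0@ESC p1@ESC p2@(0,1) -> at (1,2): 0 [-], cum=0
Step 4: p0@ESC p1@ESC p2@ESC -> at (1,2): 0 [-], cum=0
Total visits = 0

Answer: 0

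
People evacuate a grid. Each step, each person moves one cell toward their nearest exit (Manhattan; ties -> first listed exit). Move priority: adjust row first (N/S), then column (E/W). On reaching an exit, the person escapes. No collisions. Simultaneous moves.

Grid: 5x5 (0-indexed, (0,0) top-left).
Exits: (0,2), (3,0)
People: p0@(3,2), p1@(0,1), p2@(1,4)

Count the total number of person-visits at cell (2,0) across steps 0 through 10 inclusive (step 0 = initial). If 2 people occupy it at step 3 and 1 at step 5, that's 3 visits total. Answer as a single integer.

Step 0: p0@(3,2) p1@(0,1) p2@(1,4) -> at (2,0): 0 [-], cum=0
Step 1: p0@(3,1) p1@ESC p2@(0,4) -> at (2,0): 0 [-], cum=0
Step 2: p0@ESC p1@ESC p2@(0,3) -> at (2,0): 0 [-], cum=0
Step 3: p0@ESC p1@ESC p2@ESC -> at (2,0): 0 [-], cum=0
Total visits = 0

Answer: 0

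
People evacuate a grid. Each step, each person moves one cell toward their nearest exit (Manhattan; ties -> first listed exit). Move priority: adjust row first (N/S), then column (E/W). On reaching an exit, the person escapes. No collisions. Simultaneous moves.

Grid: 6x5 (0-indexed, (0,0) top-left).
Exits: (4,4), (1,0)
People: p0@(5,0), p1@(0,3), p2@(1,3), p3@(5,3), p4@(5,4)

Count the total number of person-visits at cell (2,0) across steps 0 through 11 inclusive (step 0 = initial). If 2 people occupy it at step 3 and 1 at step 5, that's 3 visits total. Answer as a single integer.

Answer: 1

Derivation:
Step 0: p0@(5,0) p1@(0,3) p2@(1,3) p3@(5,3) p4@(5,4) -> at (2,0): 0 [-], cum=0
Step 1: p0@(4,0) p1@(1,3) p2@(1,2) p3@(4,3) p4@ESC -> at (2,0): 0 [-], cum=0
Step 2: p0@(3,0) p1@(1,2) p2@(1,1) p3@ESC p4@ESC -> at (2,0): 0 [-], cum=0
Step 3: p0@(2,0) p1@(1,1) p2@ESC p3@ESC p4@ESC -> at (2,0): 1 [p0], cum=1
Step 4: p0@ESC p1@ESC p2@ESC p3@ESC p4@ESC -> at (2,0): 0 [-], cum=1
Total visits = 1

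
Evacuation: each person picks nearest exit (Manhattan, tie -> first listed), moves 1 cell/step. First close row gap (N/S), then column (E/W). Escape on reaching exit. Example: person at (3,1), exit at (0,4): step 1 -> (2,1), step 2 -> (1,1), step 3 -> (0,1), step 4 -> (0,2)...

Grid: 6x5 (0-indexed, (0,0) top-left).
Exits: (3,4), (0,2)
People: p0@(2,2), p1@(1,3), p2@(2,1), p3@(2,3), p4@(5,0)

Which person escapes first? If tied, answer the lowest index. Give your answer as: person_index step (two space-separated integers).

Step 1: p0:(2,2)->(1,2) | p1:(1,3)->(0,3) | p2:(2,1)->(1,1) | p3:(2,3)->(3,3) | p4:(5,0)->(4,0)
Step 2: p0:(1,2)->(0,2)->EXIT | p1:(0,3)->(0,2)->EXIT | p2:(1,1)->(0,1) | p3:(3,3)->(3,4)->EXIT | p4:(4,0)->(3,0)
Step 3: p0:escaped | p1:escaped | p2:(0,1)->(0,2)->EXIT | p3:escaped | p4:(3,0)->(3,1)
Step 4: p0:escaped | p1:escaped | p2:escaped | p3:escaped | p4:(3,1)->(3,2)
Step 5: p0:escaped | p1:escaped | p2:escaped | p3:escaped | p4:(3,2)->(3,3)
Step 6: p0:escaped | p1:escaped | p2:escaped | p3:escaped | p4:(3,3)->(3,4)->EXIT
Exit steps: [2, 2, 3, 2, 6]
First to escape: p0 at step 2

Answer: 0 2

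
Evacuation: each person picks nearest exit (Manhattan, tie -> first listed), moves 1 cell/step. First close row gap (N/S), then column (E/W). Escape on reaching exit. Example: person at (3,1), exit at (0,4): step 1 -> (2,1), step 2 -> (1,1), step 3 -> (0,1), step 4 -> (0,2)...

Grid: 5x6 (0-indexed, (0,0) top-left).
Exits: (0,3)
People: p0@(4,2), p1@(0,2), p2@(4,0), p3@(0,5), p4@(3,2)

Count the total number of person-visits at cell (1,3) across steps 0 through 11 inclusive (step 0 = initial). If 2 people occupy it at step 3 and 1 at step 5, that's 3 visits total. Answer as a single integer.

Step 0: p0@(4,2) p1@(0,2) p2@(4,0) p3@(0,5) p4@(3,2) -> at (1,3): 0 [-], cum=0
Step 1: p0@(3,2) p1@ESC p2@(3,0) p3@(0,4) p4@(2,2) -> at (1,3): 0 [-], cum=0
Step 2: p0@(2,2) p1@ESC p2@(2,0) p3@ESC p4@(1,2) -> at (1,3): 0 [-], cum=0
Step 3: p0@(1,2) p1@ESC p2@(1,0) p3@ESC p4@(0,2) -> at (1,3): 0 [-], cum=0
Step 4: p0@(0,2) p1@ESC p2@(0,0) p3@ESC p4@ESC -> at (1,3): 0 [-], cum=0
Step 5: p0@ESC p1@ESC p2@(0,1) p3@ESC p4@ESC -> at (1,3): 0 [-], cum=0
Step 6: p0@ESC p1@ESC p2@(0,2) p3@ESC p4@ESC -> at (1,3): 0 [-], cum=0
Step 7: p0@ESC p1@ESC p2@ESC p3@ESC p4@ESC -> at (1,3): 0 [-], cum=0
Total visits = 0

Answer: 0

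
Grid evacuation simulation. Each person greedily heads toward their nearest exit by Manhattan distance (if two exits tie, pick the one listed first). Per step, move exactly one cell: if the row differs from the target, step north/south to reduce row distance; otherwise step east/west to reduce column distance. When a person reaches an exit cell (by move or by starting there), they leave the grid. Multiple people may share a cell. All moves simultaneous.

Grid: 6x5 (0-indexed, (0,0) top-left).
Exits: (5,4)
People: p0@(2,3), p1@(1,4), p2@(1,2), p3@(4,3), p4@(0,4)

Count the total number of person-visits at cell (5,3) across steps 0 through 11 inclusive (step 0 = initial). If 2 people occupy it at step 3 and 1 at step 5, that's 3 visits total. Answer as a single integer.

Answer: 3

Derivation:
Step 0: p0@(2,3) p1@(1,4) p2@(1,2) p3@(4,3) p4@(0,4) -> at (5,3): 0 [-], cum=0
Step 1: p0@(3,3) p1@(2,4) p2@(2,2) p3@(5,3) p4@(1,4) -> at (5,3): 1 [p3], cum=1
Step 2: p0@(4,3) p1@(3,4) p2@(3,2) p3@ESC p4@(2,4) -> at (5,3): 0 [-], cum=1
Step 3: p0@(5,3) p1@(4,4) p2@(4,2) p3@ESC p4@(3,4) -> at (5,3): 1 [p0], cum=2
Step 4: p0@ESC p1@ESC p2@(5,2) p3@ESC p4@(4,4) -> at (5,3): 0 [-], cum=2
Step 5: p0@ESC p1@ESC p2@(5,3) p3@ESC p4@ESC -> at (5,3): 1 [p2], cum=3
Step 6: p0@ESC p1@ESC p2@ESC p3@ESC p4@ESC -> at (5,3): 0 [-], cum=3
Total visits = 3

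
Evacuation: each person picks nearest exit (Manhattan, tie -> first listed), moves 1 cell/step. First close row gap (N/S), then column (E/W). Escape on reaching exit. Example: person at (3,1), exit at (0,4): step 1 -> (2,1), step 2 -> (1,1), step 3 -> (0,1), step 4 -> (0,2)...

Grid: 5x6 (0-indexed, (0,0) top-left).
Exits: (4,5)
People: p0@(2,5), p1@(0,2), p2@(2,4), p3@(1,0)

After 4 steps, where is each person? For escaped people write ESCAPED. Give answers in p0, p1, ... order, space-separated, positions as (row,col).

Step 1: p0:(2,5)->(3,5) | p1:(0,2)->(1,2) | p2:(2,4)->(3,4) | p3:(1,0)->(2,0)
Step 2: p0:(3,5)->(4,5)->EXIT | p1:(1,2)->(2,2) | p2:(3,4)->(4,4) | p3:(2,0)->(3,0)
Step 3: p0:escaped | p1:(2,2)->(3,2) | p2:(4,4)->(4,5)->EXIT | p3:(3,0)->(4,0)
Step 4: p0:escaped | p1:(3,2)->(4,2) | p2:escaped | p3:(4,0)->(4,1)

ESCAPED (4,2) ESCAPED (4,1)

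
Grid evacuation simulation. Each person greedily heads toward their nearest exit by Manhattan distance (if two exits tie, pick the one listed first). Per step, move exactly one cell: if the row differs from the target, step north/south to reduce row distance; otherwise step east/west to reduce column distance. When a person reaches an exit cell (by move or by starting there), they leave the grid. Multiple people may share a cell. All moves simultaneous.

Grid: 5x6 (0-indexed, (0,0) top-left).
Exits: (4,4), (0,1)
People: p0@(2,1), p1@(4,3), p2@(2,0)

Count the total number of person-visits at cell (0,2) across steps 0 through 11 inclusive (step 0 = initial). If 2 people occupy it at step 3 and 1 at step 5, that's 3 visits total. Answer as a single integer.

Answer: 0

Derivation:
Step 0: p0@(2,1) p1@(4,3) p2@(2,0) -> at (0,2): 0 [-], cum=0
Step 1: p0@(1,1) p1@ESC p2@(1,0) -> at (0,2): 0 [-], cum=0
Step 2: p0@ESC p1@ESC p2@(0,0) -> at (0,2): 0 [-], cum=0
Step 3: p0@ESC p1@ESC p2@ESC -> at (0,2): 0 [-], cum=0
Total visits = 0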